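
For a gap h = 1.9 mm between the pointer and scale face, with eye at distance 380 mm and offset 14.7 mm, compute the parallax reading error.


error = h * offset / d
= 1.9 * 14.7 / 380
= 0.0735

0.0735


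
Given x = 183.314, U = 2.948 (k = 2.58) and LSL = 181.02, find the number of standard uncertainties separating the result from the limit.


u = U / k = 2.948 / 2.58 = 1.1426357
margin = |LSL - x| = |181.02 - 183.314| = 2.294
z = margin / u = 2.294 / 1.1426357
z = 2.0076

2.0076


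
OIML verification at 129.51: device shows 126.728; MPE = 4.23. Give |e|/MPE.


e = indication - reference = 126.728 - 129.51 = -2.7820
|e| = 2.7820
ratio = |e| / MPE = 2.7820 / 4.23
ratio = 0.6577

0.6577


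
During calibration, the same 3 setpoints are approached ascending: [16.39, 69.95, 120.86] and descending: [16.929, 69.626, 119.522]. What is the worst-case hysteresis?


|16.39 - 16.929| = 0.5390
|69.95 - 69.626| = 0.3240
|120.86 - 119.522| = 1.3380
hysteresis = max(diffs) = 1.3380

1.3380


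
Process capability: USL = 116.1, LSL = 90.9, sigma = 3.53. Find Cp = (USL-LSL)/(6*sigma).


Cp = (USL - LSL) / (6 * sigma)
= (116.1 - 90.9) / (6 * 3.53)
= 25.2000 / 21.1800
= 1.1898

1.1898


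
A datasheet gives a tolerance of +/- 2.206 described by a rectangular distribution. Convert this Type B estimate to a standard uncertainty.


u_B = half_width / sqrt(3)
u_B = 2.206 / 1.7320508
u_B = 1.2736

1.2736


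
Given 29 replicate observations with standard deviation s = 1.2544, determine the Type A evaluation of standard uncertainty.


u_A = s / sqrt(n)
u_A = 1.2544 / sqrt(29)
u_A = 1.2544 / 5.3851648
u_A = 0.2329

0.2329


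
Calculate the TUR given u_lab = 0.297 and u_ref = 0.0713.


TUR = u_lab / u_ref
= 0.297 / 0.0713
= 4.1655

4.1655


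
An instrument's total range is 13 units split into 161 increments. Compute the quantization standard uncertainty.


resolution = range / divisions
resolution = 13 / 161 = 0.080745342
u_res = resolution / (2*sqrt(3))
u_res = 0.080745342 / 3.4641016
u_res = 0.0233

0.0233


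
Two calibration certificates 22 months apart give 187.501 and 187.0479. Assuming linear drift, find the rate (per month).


rate = (v2 - v1) / months
= (187.0479 - 187.501) / 22
= -0.4531 / 22
= -0.0206

-0.0206


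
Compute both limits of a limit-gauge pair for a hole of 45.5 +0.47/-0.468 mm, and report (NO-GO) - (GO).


GO = nominal - lower_tol (smallest hole = maximum material condition)
GO = 45.5 - 0.468 = 45.032
NO-GO = nominal + upper_tol (largest hole = least material condition)
NO-GO = 45.5 + 0.47 = 45.97
spread = NO-GO - GO = 45.97 - 45.032 = 0.9380

0.9380


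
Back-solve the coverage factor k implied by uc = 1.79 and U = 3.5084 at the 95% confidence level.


k = U / uc
k = 3.5084 / 1.79
k = 1.96

1.96


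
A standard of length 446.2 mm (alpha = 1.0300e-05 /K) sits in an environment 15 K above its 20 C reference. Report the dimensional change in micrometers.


dL = L * alpha * dT
= 446.2 * 1.0300e-05 * 15
= 0.0689379 mm
dL_um = 0.0689379 * 1000 = 68.9379 um

68.9379


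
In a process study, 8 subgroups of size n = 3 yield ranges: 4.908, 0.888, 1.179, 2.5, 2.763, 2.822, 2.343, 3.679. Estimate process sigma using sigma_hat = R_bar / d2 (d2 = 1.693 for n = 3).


R_bar = (4.908 + 0.888 + 1.179 + 2.5 + 2.763 + 2.822 + 2.343 + 3.679) / 8
R_bar = 21.082 / 8 = 2.63525
sigma_hat = R_bar / d2 = 2.63525 / 1.693 = 1.5566

1.5566


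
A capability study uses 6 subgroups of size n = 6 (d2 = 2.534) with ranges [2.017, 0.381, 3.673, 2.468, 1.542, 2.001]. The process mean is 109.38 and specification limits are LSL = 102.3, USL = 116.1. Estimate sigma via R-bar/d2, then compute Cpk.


R_bar = (2.017 + 0.381 + 3.673 + 2.468 + 1.542 + 2.001) / 6 = 2.0136667
sigma = R_bar / d2 = 2.0136667 / 2.534 = 0.79465931
Cp = (USL - LSL)/(6*sigma) = (116.1 - 102.3)/(6*0.79465931) = 2.8943
Cpu = (116.1 - 109.38)/(3*0.79465931) = 2.8188
Cpl = (109.38 - 102.3)/(3*0.79465931) = 2.9698
Cpk = min(Cpu, Cpl) = 2.8188

2.8188


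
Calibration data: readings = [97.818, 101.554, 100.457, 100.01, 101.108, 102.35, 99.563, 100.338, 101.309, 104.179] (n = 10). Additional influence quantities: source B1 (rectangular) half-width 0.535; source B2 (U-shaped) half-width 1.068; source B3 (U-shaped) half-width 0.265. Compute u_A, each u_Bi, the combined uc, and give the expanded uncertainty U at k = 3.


mean = (97.818 + 101.554 + 100.457 + 100.01 + 101.108 + 102.35 + 99.563 + 100.338 + 101.309 + 104.179) / 10 = 100.8686
s = sqrt(sum((x - mean)^2)/(n-1)) = 1.702065
u_A = s / sqrt(n) = 1.702065 / sqrt(10) = 0.53824021
u_B1 = 0.535 / sqrt(3) = 0.30888239
u_B2 = 1.068 / sqrt(2) = 0.75519004
u_B3 = 0.265 / sqrt(2) = 0.1873833
uc = sqrt(0.53824021^2 + 0.30888239^2 + 0.75519004^2 + 0.1873833^2) = 0.99525643
U = k * uc = 3 * 0.99525643
U = 2.9858

2.9858


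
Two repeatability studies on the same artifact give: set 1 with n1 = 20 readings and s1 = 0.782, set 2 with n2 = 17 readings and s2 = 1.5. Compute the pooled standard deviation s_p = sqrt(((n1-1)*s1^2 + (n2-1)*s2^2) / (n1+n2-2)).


s_p = sqrt(((n1-1)*s1^2 + (n2-1)*s2^2) / (n1+n2-2))
numerator = (20-1)*0.782^2 + (17-1)*1.5^2 = 11.618956 + 36 = 47.618956
denominator = 20 + 17 - 2 = 35
s_p^2 = 47.618956 / 35 = 1.3605416
s_p = sqrt(1.3605416) = 1.1664

1.1664


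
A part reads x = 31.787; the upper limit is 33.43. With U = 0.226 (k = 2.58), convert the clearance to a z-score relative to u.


u = U / k = 0.226 / 2.58 = 0.087596899
margin = |USL - x| = |33.43 - 31.787| = 1.643
z = margin / u = 1.643 / 0.087596899
z = 18.7564

18.7564


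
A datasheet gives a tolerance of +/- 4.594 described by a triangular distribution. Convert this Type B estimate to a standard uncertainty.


u_B = half_width / sqrt(6)
u_B = 4.594 / 2.4494897
u_B = 1.8755

1.8755


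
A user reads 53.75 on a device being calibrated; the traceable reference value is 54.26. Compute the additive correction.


Correction = standard - reading
= 54.26 - 53.75
= 0.5100

0.5100


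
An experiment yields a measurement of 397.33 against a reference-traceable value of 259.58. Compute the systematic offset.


Systematic error = measured - true
= 397.33 - 259.58
= 137.7500

137.7500


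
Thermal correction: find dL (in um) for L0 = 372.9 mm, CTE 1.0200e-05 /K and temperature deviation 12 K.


dL = L * alpha * dT
= 372.9 * 1.0200e-05 * 12
= 0.0456430 mm
dL_um = 0.0456430 * 1000 = 45.6430 um

45.6430


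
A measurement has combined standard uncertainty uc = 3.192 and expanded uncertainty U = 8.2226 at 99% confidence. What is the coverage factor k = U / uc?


k = U / uc
k = 8.2226 / 3.192
k = 2.576

2.576


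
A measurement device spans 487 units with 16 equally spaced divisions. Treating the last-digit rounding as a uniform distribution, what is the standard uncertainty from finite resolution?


resolution = range / divisions
resolution = 487 / 16 = 30.4375
u_res = resolution / (2*sqrt(3))
u_res = 30.4375 / 3.4641016
u_res = 8.7865

8.7865


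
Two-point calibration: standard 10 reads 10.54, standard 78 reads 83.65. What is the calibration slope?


slope = (y2 - y1) / (x2 - x1)
= (83.65 - 10.54) / (78 - 10)
= 73.1100 / 68
= 1.0751

1.0751


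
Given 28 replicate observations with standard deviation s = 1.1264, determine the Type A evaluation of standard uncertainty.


u_A = s / sqrt(n)
u_A = 1.1264 / sqrt(28)
u_A = 1.1264 / 5.2915026
u_A = 0.2129

0.2129


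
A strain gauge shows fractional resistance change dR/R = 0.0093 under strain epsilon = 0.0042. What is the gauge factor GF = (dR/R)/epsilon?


GF = (dR/R) / epsilon
= 0.0093 / 0.0042
= 2.2143

2.2143


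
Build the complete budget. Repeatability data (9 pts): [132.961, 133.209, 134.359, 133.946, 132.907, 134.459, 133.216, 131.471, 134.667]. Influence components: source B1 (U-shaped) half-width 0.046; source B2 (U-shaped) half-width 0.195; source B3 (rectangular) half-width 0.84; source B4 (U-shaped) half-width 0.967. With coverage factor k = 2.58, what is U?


mean = (132.961 + 133.209 + 134.359 + 133.946 + 132.907 + 134.459 + 133.216 + 131.471 + 134.667) / 9 = 133.4661111
s = sqrt(sum((x - mean)^2)/(n-1)) = 1.0082397
u_A = s / sqrt(n) = 1.0082397 / sqrt(9) = 0.3360799
u_B1 = 0.046 / sqrt(2) = 0.032526912
u_B2 = 0.195 / sqrt(2) = 0.13788582
u_B3 = 0.84 / sqrt(3) = 0.48497423
u_B4 = 0.967 / sqrt(2) = 0.68377226
uc = sqrt(0.3360799^2 + 0.032526912^2 + 0.13788582^2 + 0.48497423^2 + 0.68377226^2) = 0.91420168
U = k * uc = 2.58 * 0.91420168
U = 2.3586

2.3586


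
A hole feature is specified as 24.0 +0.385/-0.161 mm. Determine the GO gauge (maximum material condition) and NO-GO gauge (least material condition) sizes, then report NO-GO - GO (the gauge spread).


GO = nominal - lower_tol (smallest hole = maximum material condition)
GO = 24.0 - 0.161 = 23.839
NO-GO = nominal + upper_tol (largest hole = least material condition)
NO-GO = 24.0 + 0.385 = 24.385
spread = NO-GO - GO = 24.385 - 23.839 = 0.5460

0.5460


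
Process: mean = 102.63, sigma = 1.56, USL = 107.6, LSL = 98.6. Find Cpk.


Cpu = (USL - mean) / (3*sigma) = (107.6 - 102.63) / (3*1.56) = 1.0620
Cpl = (mean - LSL) / (3*sigma) = (102.63 - 98.6) / (3*1.56) = 0.8611
Cpk = min(Cpu, Cpl) = 0.8611

0.8611


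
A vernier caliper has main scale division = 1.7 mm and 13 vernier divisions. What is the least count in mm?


LC = MSD / n_div
= 1.7 / 13
= 0.1308

0.1308


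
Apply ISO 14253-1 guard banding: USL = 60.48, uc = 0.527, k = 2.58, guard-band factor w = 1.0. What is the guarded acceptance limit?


U = k * uc = 2.58 * 0.527 = 1.35966
guard band g = w * U = 1.0 * 1.35966 = 1.35966
AL = USL - g = 60.48 - 1.35966
AL = 59.1203

59.1203


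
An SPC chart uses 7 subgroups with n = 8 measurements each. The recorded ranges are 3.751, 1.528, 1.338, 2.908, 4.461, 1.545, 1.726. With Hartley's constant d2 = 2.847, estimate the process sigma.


R_bar = (3.751 + 1.528 + 1.338 + 2.908 + 4.461 + 1.545 + 1.726) / 7
R_bar = 17.257 / 7 = 2.4652857
sigma_hat = R_bar / d2 = 2.4652857 / 2.847 = 0.8659

0.8659


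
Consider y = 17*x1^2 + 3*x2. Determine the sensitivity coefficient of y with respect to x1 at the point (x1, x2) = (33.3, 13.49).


y = 17*x1^2 + 3*x2
dy/dx1 = 2*17*x1
Evaluate at x1 = 33.3: c1 = 34 * 33.3
c1 = 1132.2000

1132.2000


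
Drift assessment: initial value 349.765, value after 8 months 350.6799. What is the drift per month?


rate = (v2 - v1) / months
= (350.6799 - 349.765) / 8
= 0.9149 / 8
= 0.1144

0.1144


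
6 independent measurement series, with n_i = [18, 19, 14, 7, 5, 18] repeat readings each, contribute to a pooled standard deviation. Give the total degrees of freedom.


nu = sum_i (n_i - 1)
nu = ((18 - 1) + (19 - 1) + (14 - 1) + (7 - 1) + (5 - 1) + (18 - 1))
nu = 17 + 18 + 13 + 6 + 4 + 17
nu = 75

75


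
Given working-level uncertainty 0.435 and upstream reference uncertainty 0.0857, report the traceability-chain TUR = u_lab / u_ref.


TUR = u_lab / u_ref
= 0.435 / 0.0857
= 5.0758

5.0758


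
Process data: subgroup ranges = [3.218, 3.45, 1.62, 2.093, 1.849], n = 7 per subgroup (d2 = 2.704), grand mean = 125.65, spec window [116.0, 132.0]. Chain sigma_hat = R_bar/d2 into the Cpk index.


R_bar = (3.218 + 3.45 + 1.62 + 2.093 + 1.849) / 5 = 2.446
sigma = R_bar / d2 = 2.446 / 2.704 = 0.9045858
Cp = (USL - LSL)/(6*sigma) = (132.0 - 116.0)/(6*0.9045858) = 2.9479
Cpu = (132.0 - 125.65)/(3*0.9045858) = 2.3399
Cpl = (125.65 - 116.0)/(3*0.9045858) = 3.5560
Cpk = min(Cpu, Cpl) = 2.3399

2.3399


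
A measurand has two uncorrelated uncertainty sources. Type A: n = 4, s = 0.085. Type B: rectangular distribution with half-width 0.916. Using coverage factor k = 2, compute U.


u_A = s / sqrt(n) = 0.085 / sqrt(4) = 0.0425
u_B = half_width / sqrt(3) = 0.916 / sqrt(3) = 0.52885285
uc = sqrt(u_A^2 + u_B^2) = sqrt(0.0425^2 + 0.52885285^2) = 0.53055781
U = k * uc = 2 * 0.53055781
U = 1.0611

1.0611


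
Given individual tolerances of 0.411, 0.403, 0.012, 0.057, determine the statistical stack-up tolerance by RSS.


RSS = sqrt(0.411^2 + 0.403^2 + 0.012^2 + 0.057^2)
= sqrt(0.334723)
= 0.5786

0.5786


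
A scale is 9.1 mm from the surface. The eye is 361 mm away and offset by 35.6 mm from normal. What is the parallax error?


error = h * offset / d
= 9.1 * 35.6 / 361
= 0.8974

0.8974


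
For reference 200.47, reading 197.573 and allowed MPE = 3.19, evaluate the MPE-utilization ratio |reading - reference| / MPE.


e = indication - reference = 197.573 - 200.47 = -2.8970
|e| = 2.8970
ratio = |e| / MPE = 2.8970 / 3.19
ratio = 0.9082

0.9082


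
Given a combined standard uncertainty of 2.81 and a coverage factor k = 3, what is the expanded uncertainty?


U = k * uc
U = 3 * 2.81
U = 8.4300

8.4300


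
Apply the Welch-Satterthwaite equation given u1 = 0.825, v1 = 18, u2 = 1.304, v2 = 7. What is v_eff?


uc = sqrt(u1^2 + u2^2) = sqrt(0.825^2 + 1.304^2) = 1.5430622
v_eff = uc^4 / (u1^4/v1 + u2^4/v2)
= 1.5430622^4 / (0.825^4/18 + 1.304^4/7)
= 5.669356 / 0.43879536
v_eff = 12.9203

12.9203


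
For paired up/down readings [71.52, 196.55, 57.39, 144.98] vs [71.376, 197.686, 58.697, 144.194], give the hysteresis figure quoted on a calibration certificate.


|71.52 - 71.376| = 0.1440
|196.55 - 197.686| = 1.1360
|57.39 - 58.697| = 1.3070
|144.98 - 144.194| = 0.7860
hysteresis = max(diffs) = 1.3070

1.3070


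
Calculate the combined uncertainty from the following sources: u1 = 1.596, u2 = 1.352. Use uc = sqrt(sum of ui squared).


uc = sqrt(1.596^2 + 1.352^2)
uc = sqrt(4.37512)
uc = 2.0917

2.0917


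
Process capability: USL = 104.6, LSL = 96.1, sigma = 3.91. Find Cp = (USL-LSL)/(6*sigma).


Cp = (USL - LSL) / (6 * sigma)
= (104.6 - 96.1) / (6 * 3.91)
= 8.5000 / 23.4600
= 0.3623

0.3623


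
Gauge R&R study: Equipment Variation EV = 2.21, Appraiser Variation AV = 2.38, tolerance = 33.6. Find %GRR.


GRR = sqrt(EV^2 + AV^2) = sqrt(2.21^2 + 2.38^2) = 3.2478454
%GRR = GRR / tol * 100 = 3.2478454 / 33.6 * 100
%GRR = 9.6662

9.6662


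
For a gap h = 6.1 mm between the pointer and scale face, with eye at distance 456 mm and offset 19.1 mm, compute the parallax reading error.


error = h * offset / d
= 6.1 * 19.1 / 456
= 0.2555

0.2555


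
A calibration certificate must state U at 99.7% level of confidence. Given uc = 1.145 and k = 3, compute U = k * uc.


U = k * uc
U = 3 * 1.145
U = 3.4350

3.4350


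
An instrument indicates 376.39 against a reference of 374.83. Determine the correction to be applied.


Correction = standard - reading
= 374.83 - 376.39
= -1.5600

-1.5600


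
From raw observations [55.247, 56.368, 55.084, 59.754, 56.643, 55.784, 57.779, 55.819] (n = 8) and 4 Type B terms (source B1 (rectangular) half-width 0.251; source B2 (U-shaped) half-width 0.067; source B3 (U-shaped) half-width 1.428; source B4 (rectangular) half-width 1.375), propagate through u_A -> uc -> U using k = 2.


mean = (55.247 + 56.368 + 55.084 + 59.754 + 56.643 + 55.784 + 57.779 + 55.819) / 8 = 56.55975
s = sqrt(sum((x - mean)^2)/(n-1)) = 1.5485086
u_A = s / sqrt(n) = 1.5485086 / sqrt(8) = 0.54748047
u_B1 = 0.251 / sqrt(3) = 0.14491492
u_B2 = 0.067 / sqrt(2) = 0.047376154
u_B3 = 1.428 / sqrt(2) = 1.0097485
u_B4 = 1.375 / sqrt(3) = 0.79385662
uc = sqrt(0.54748047^2 + 0.14491492^2 + 0.047376154^2 + 1.0097485^2 + 0.79385662^2) = 1.4045569
U = k * uc = 2 * 1.4045569
U = 2.8091

2.8091


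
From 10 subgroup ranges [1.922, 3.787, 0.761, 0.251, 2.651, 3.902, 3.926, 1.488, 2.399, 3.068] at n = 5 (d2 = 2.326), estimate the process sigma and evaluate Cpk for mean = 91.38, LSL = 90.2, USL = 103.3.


R_bar = (1.922 + 3.787 + 0.761 + 0.251 + 2.651 + 3.902 + 3.926 + 1.488 + 2.399 + 3.068) / 10 = 2.4155
sigma = R_bar / d2 = 2.4155 / 2.326 = 1.0384781
Cp = (USL - LSL)/(6*sigma) = (103.3 - 90.2)/(6*1.0384781) = 2.1024
Cpu = (103.3 - 91.38)/(3*1.0384781) = 3.8261
Cpl = (91.38 - 90.2)/(3*1.0384781) = 0.3788
Cpk = min(Cpu, Cpl) = 0.3788

0.3788


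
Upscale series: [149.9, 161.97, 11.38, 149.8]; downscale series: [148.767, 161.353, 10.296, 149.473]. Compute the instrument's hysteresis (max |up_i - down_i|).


|149.9 - 148.767| = 1.1330
|161.97 - 161.353| = 0.6170
|11.38 - 10.296| = 1.0840
|149.8 - 149.473| = 0.3270
hysteresis = max(diffs) = 1.1330

1.1330


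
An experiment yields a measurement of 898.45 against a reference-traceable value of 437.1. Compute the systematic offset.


Systematic error = measured - true
= 898.45 - 437.1
= 461.3500

461.3500


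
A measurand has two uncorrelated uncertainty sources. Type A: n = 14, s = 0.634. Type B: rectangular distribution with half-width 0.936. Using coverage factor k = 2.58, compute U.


u_A = s / sqrt(n) = 0.634 / sqrt(14) = 0.16944363
u_B = half_width / sqrt(3) = 0.936 / sqrt(3) = 0.54039985
uc = sqrt(u_A^2 + u_B^2) = sqrt(0.16944363^2 + 0.54039985^2) = 0.56634189
U = k * uc = 2.58 * 0.56634189
U = 1.4612

1.4612


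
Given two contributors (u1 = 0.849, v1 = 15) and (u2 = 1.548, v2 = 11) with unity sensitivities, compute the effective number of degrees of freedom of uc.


uc = sqrt(u1^2 + u2^2) = sqrt(0.849^2 + 1.548^2) = 1.7655325
v_eff = uc^4 / (u1^4/v1 + u2^4/v2)
= 1.7655325^4 / (0.849^4/15 + 1.548^4/11)
= 9.7163436 / 0.55666174
v_eff = 17.4547

17.4547


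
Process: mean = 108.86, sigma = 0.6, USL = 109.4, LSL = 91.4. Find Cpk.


Cpu = (USL - mean) / (3*sigma) = (109.4 - 108.86) / (3*0.6) = 0.3000
Cpl = (mean - LSL) / (3*sigma) = (108.86 - 91.4) / (3*0.6) = 9.7000
Cpk = min(Cpu, Cpl) = 0.3000

0.3000


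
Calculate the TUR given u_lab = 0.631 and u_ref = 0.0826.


TUR = u_lab / u_ref
= 0.631 / 0.0826
= 7.6392

7.6392


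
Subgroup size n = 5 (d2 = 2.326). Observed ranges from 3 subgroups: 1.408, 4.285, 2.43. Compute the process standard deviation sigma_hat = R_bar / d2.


R_bar = (1.408 + 4.285 + 2.43) / 3
R_bar = 8.123 / 3 = 2.7076667
sigma_hat = R_bar / d2 = 2.7076667 / 2.326 = 1.1641

1.1641


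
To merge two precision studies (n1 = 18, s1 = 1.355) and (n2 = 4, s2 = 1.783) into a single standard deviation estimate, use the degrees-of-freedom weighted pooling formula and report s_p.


s_p = sqrt(((n1-1)*s1^2 + (n2-1)*s2^2) / (n1+n2-2))
numerator = (18-1)*1.355^2 + (4-1)*1.783^2 = 31.212425 + 9.537267 = 40.749692
denominator = 18 + 4 - 2 = 20
s_p^2 = 40.749692 / 20 = 2.0374846
s_p = sqrt(2.0374846) = 1.4274

1.4274


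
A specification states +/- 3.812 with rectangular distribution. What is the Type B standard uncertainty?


u_B = half_width / sqrt(3)
u_B = 3.812 / 1.7320508
u_B = 2.2009

2.2009


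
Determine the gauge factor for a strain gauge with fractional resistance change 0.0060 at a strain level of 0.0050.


GF = (dR/R) / epsilon
= 0.0060 / 0.0050
= 1.2000

1.2000


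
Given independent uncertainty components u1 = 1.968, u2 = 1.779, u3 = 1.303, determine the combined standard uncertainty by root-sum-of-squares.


uc = sqrt(1.968^2 + 1.779^2 + 1.303^2)
uc = sqrt(8.735674)
uc = 2.9556

2.9556


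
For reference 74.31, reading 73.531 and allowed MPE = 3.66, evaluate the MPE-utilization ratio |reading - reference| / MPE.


e = indication - reference = 73.531 - 74.31 = -0.7790
|e| = 0.7790
ratio = |e| / MPE = 0.7790 / 3.66
ratio = 0.2128

0.2128


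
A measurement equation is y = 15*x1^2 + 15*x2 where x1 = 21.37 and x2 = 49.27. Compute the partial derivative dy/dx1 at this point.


y = 15*x1^2 + 15*x2
dy/dx1 = 2*15*x1
Evaluate at x1 = 21.37: c1 = 30 * 21.37
c1 = 641.1000

641.1000


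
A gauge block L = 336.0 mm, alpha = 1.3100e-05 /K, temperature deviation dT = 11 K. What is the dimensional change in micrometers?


dL = L * alpha * dT
= 336.0 * 1.3100e-05 * 11
= 0.0484176 mm
dL_um = 0.0484176 * 1000 = 48.4176 um

48.4176


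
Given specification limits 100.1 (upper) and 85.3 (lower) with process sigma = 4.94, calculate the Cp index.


Cp = (USL - LSL) / (6 * sigma)
= (100.1 - 85.3) / (6 * 4.94)
= 14.8000 / 29.6400
= 0.4993

0.4993


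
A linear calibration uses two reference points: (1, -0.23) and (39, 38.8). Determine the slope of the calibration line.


slope = (y2 - y1) / (x2 - x1)
= (38.8 - -0.23) / (39 - 1)
= 39.0300 / 38
= 1.0271

1.0271


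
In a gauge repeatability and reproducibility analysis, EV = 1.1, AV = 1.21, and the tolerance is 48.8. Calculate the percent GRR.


GRR = sqrt(EV^2 + AV^2) = sqrt(1.1^2 + 1.21^2) = 1.6352676
%GRR = GRR / tol * 100 = 1.6352676 / 48.8 * 100
%GRR = 3.3510

3.3510


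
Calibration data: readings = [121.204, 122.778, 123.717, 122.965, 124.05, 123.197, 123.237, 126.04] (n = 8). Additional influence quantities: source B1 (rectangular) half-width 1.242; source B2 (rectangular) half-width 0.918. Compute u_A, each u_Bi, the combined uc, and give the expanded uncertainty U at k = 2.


mean = (121.204 + 122.778 + 123.717 + 122.965 + 124.05 + 123.197 + 123.237 + 126.04) / 8 = 123.3985
s = sqrt(sum((x - mean)^2)/(n-1)) = 1.360613
u_A = s / sqrt(n) = 1.360613 / sqrt(8) = 0.48104934
u_B1 = 1.242 / sqrt(3) = 0.71706903
u_B2 = 0.918 / sqrt(3) = 0.53000755
uc = sqrt(0.48104934^2 + 0.71706903^2 + 0.53000755^2) = 1.0131656
U = k * uc = 2 * 1.0131656
U = 2.0263

2.0263


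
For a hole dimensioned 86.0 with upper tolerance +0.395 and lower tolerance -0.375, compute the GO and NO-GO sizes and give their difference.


GO = nominal - lower_tol (smallest hole = maximum material condition)
GO = 86.0 - 0.375 = 85.625
NO-GO = nominal + upper_tol (largest hole = least material condition)
NO-GO = 86.0 + 0.395 = 86.395
spread = NO-GO - GO = 86.395 - 85.625 = 0.7700

0.7700


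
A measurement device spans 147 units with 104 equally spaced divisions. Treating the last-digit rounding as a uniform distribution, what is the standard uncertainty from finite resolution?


resolution = range / divisions
resolution = 147 / 104 = 1.4134615
u_res = resolution / (2*sqrt(3))
u_res = 1.4134615 / 3.4641016
u_res = 0.4080

0.4080


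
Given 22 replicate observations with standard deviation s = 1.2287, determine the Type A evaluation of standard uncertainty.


u_A = s / sqrt(n)
u_A = 1.2287 / sqrt(22)
u_A = 1.2287 / 4.6904158
u_A = 0.2620

0.2620


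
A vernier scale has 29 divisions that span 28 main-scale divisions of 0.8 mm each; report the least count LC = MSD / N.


LC = MSD / n_div
= 0.8 / 29
= 0.0276

0.0276


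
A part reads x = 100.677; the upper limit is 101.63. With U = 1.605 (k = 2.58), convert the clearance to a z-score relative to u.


u = U / k = 1.605 / 2.58 = 0.62209302
margin = |USL - x| = |101.63 - 100.677| = 0.953
z = margin / u = 0.953 / 0.62209302
z = 1.5319

1.5319


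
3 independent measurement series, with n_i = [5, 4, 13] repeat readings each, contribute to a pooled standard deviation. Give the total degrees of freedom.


nu = sum_i (n_i - 1)
nu = ((5 - 1) + (4 - 1) + (13 - 1))
nu = 4 + 3 + 12
nu = 19

19


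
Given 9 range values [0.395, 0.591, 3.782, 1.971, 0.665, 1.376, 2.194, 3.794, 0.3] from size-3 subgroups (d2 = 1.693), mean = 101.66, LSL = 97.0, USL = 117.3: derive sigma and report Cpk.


R_bar = (0.395 + 0.591 + 3.782 + 1.971 + 0.665 + 1.376 + 2.194 + 3.794 + 0.3) / 9 = 1.6742222
sigma = R_bar / d2 = 1.6742222 / 1.693 = 0.98890856
Cp = (USL - LSL)/(6*sigma) = (117.3 - 97.0)/(6*0.98890856) = 3.4213
Cpu = (117.3 - 101.66)/(3*0.98890856) = 5.2718
Cpl = (101.66 - 97.0)/(3*0.98890856) = 1.5708
Cpk = min(Cpu, Cpl) = 1.5708

1.5708


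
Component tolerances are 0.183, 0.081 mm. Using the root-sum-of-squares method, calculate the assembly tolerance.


RSS = sqrt(0.183^2 + 0.081^2)
= sqrt(0.04005)
= 0.2001

0.2001


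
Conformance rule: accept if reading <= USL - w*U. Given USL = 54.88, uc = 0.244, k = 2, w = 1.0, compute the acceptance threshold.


U = k * uc = 2 * 0.244 = 0.488
guard band g = w * U = 1.0 * 0.488 = 0.488
AL = USL - g = 54.88 - 0.488
AL = 54.3920

54.3920


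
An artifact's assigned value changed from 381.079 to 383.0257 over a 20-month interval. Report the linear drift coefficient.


rate = (v2 - v1) / months
= (383.0257 - 381.079) / 20
= 1.9467 / 20
= 0.0973

0.0973


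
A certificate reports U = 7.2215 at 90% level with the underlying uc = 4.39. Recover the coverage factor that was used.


k = U / uc
k = 7.2215 / 4.39
k = 1.645

1.645


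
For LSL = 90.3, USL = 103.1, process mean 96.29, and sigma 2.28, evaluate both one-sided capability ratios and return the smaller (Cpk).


Cpu = (USL - mean) / (3*sigma) = (103.1 - 96.29) / (3*2.28) = 0.9956
Cpl = (mean - LSL) / (3*sigma) = (96.29 - 90.3) / (3*2.28) = 0.8757
Cpk = min(Cpu, Cpl) = 0.8757

0.8757


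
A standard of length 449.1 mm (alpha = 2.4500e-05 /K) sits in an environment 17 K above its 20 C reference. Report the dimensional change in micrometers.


dL = L * alpha * dT
= 449.1 * 2.4500e-05 * 17
= 0.1870502 mm
dL_um = 0.1870502 * 1000 = 187.0502 um

187.0502


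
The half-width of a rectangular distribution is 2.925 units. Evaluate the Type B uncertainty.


u_B = half_width / sqrt(3)
u_B = 2.925 / 1.7320508
u_B = 1.6887

1.6887


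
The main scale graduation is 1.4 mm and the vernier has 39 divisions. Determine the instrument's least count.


LC = MSD / n_div
= 1.4 / 39
= 0.0359

0.0359


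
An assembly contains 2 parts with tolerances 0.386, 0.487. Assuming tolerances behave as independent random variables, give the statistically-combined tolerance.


RSS = sqrt(0.386^2 + 0.487^2)
= sqrt(0.386165)
= 0.6214

0.6214


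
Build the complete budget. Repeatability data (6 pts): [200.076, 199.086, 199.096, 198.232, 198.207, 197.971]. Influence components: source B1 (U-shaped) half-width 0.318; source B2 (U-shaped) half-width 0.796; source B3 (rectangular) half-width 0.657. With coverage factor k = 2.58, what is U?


mean = (200.076 + 199.086 + 199.096 + 198.232 + 198.207 + 197.971) / 6 = 198.778
s = sqrt(sum((x - mean)^2)/(n-1)) = 0.79450588
u_A = s / sqrt(n) = 0.79450588 / sqrt(6) = 0.32435567
u_B1 = 0.318 / sqrt(2) = 0.22485996
u_B2 = 0.796 / sqrt(2) = 0.562857
u_B3 = 0.657 / sqrt(3) = 0.37931913
uc = sqrt(0.32435567^2 + 0.22485996^2 + 0.562857^2 + 0.37931913^2) = 0.78514942
U = k * uc = 2.58 * 0.78514942
U = 2.0257

2.0257


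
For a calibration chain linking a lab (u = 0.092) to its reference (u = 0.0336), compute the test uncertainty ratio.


TUR = u_lab / u_ref
= 0.092 / 0.0336
= 2.7381

2.7381


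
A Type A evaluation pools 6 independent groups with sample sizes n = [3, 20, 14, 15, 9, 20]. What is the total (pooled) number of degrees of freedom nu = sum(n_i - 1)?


nu = sum_i (n_i - 1)
nu = ((3 - 1) + (20 - 1) + (14 - 1) + (15 - 1) + (9 - 1) + (20 - 1))
nu = 2 + 19 + 13 + 14 + 8 + 19
nu = 75

75


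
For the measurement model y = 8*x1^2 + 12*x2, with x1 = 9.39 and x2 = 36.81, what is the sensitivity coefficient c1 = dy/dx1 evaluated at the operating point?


y = 8*x1^2 + 12*x2
dy/dx1 = 2*8*x1
Evaluate at x1 = 9.39: c1 = 16 * 9.39
c1 = 150.2400

150.2400


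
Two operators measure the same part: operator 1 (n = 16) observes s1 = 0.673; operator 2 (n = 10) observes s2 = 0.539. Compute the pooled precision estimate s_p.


s_p = sqrt(((n1-1)*s1^2 + (n2-1)*s2^2) / (n1+n2-2))
numerator = (16-1)*0.673^2 + (10-1)*0.539^2 = 6.793935 + 2.614689 = 9.408624
denominator = 16 + 10 - 2 = 24
s_p^2 = 9.408624 / 24 = 0.392026
s_p = sqrt(0.392026) = 0.6261

0.6261


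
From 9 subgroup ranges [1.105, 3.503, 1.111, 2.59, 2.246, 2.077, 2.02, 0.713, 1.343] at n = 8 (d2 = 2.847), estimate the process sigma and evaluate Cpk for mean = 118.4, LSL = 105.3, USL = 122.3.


R_bar = (1.105 + 3.503 + 1.111 + 2.59 + 2.246 + 2.077 + 2.02 + 0.713 + 1.343) / 9 = 1.8564444
sigma = R_bar / d2 = 1.8564444 / 2.847 = 0.65207039
Cp = (USL - LSL)/(6*sigma) = (122.3 - 105.3)/(6*0.65207039) = 4.3451
Cpu = (122.3 - 118.4)/(3*0.65207039) = 1.9936
Cpl = (118.4 - 105.3)/(3*0.65207039) = 6.6966
Cpk = min(Cpu, Cpl) = 1.9936

1.9936


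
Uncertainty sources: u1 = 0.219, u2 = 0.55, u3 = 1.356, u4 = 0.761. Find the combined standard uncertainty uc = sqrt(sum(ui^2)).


uc = sqrt(0.219^2 + 0.55^2 + 1.356^2 + 0.761^2)
uc = sqrt(2.768318)
uc = 1.6638

1.6638


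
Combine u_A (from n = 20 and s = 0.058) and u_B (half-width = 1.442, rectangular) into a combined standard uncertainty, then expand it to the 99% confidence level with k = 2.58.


u_A = s / sqrt(n) = 0.058 / sqrt(20) = 0.012969194
u_B = half_width / sqrt(3) = 1.442 / sqrt(3) = 0.83253909
uc = sqrt(u_A^2 + u_B^2) = sqrt(0.012969194^2 + 0.83253909^2) = 0.8326401
U = k * uc = 2.58 * 0.8326401
U = 2.1482

2.1482


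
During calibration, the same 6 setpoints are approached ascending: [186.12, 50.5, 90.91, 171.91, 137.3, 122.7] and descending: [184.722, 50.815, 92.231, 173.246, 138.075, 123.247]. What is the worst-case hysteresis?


|186.12 - 184.722| = 1.3980
|50.5 - 50.815| = 0.3150
|90.91 - 92.231| = 1.3210
|171.91 - 173.246| = 1.3360
|137.3 - 138.075| = 0.7750
|122.7 - 123.247| = 0.5470
hysteresis = max(diffs) = 1.3980

1.3980


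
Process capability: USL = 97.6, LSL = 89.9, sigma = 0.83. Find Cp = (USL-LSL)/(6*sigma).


Cp = (USL - LSL) / (6 * sigma)
= (97.6 - 89.9) / (6 * 0.83)
= 7.7000 / 4.9800
= 1.5462

1.5462


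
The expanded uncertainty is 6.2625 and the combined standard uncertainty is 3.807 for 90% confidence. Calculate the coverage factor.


k = U / uc
k = 6.2625 / 3.807
k = 1.645

1.645


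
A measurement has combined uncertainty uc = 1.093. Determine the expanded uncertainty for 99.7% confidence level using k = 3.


U = k * uc
U = 3 * 1.093
U = 3.2790

3.2790


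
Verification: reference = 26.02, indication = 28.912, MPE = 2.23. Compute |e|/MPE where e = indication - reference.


e = indication - reference = 28.912 - 26.02 = 2.8920
|e| = 2.8920
ratio = |e| / MPE = 2.8920 / 2.23
ratio = 1.2969

1.2969


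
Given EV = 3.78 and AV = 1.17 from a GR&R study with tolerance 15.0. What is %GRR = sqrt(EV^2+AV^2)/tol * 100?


GRR = sqrt(EV^2 + AV^2) = sqrt(3.78^2 + 1.17^2) = 3.9569306
%GRR = GRR / tol * 100 = 3.9569306 / 15.0 * 100
%GRR = 26.3795

26.3795


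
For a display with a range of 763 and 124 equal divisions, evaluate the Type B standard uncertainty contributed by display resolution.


resolution = range / divisions
resolution = 763 / 124 = 6.1532258
u_res = resolution / (2*sqrt(3))
u_res = 6.1532258 / 3.4641016
u_res = 1.7763

1.7763


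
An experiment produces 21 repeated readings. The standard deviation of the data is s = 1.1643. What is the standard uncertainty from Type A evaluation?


u_A = s / sqrt(n)
u_A = 1.1643 / sqrt(21)
u_A = 1.1643 / 4.5825757
u_A = 0.2541

0.2541


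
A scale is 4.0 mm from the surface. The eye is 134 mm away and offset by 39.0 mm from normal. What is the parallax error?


error = h * offset / d
= 4.0 * 39.0 / 134
= 1.1642

1.1642


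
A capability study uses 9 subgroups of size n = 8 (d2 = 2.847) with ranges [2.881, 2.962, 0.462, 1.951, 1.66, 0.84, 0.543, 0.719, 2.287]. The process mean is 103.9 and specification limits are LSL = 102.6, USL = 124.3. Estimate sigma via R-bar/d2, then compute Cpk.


R_bar = (2.881 + 2.962 + 0.462 + 1.951 + 1.66 + 0.84 + 0.543 + 0.719 + 2.287) / 9 = 1.5894444
sigma = R_bar / d2 = 1.5894444 / 2.847 = 0.55828746
Cp = (USL - LSL)/(6*sigma) = (124.3 - 102.6)/(6*0.55828746) = 6.4781
Cpu = (124.3 - 103.9)/(3*0.55828746) = 12.1801
Cpl = (103.9 - 102.6)/(3*0.55828746) = 0.7762
Cpk = min(Cpu, Cpl) = 0.7762

0.7762


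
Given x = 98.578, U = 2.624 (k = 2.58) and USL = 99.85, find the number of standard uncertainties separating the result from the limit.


u = U / k = 2.624 / 2.58 = 1.0170543
margin = |USL - x| = |99.85 - 98.578| = 1.272
z = margin / u = 1.272 / 1.0170543
z = 1.2507

1.2507


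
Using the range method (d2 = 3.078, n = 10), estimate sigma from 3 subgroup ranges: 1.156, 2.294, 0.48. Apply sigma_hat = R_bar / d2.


R_bar = (1.156 + 2.294 + 0.48) / 3
R_bar = 3.93 / 3 = 1.31
sigma_hat = R_bar / d2 = 1.31 / 3.078 = 0.4256

0.4256


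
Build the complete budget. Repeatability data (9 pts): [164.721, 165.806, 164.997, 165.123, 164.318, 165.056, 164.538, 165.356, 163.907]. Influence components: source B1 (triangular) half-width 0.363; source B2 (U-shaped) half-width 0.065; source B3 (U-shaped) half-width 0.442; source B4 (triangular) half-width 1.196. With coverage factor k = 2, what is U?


mean = (164.721 + 165.806 + 164.997 + 165.123 + 164.318 + 165.056 + 164.538 + 165.356 + 163.907) / 9 = 164.8691111
s = sqrt(sum((x - mean)^2)/(n-1)) = 0.56915693
u_A = s / sqrt(n) = 0.56915693 / sqrt(9) = 0.18971898
u_B1 = 0.363 / sqrt(6) = 0.14819413
u_B2 = 0.065 / sqrt(2) = 0.045961941
u_B3 = 0.442 / sqrt(2) = 0.3125412
u_B4 = 1.196 / sqrt(6) = 0.48826496
uc = sqrt(0.18971898^2 + 0.14819413^2 + 0.045961941^2 + 0.3125412^2 + 0.48826496^2) = 0.62940604
U = k * uc = 2 * 0.62940604
U = 1.2588

1.2588


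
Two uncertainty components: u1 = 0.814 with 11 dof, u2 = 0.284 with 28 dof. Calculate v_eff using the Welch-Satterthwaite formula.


uc = sqrt(u1^2 + u2^2) = sqrt(0.814^2 + 0.284^2) = 0.86212064
v_eff = uc^4 / (u1^4/v1 + u2^4/v2)
= 0.86212064^4 / (0.814^4/11 + 0.284^4/28)
= 0.55242353 / 0.040144468
v_eff = 13.7609

13.7609


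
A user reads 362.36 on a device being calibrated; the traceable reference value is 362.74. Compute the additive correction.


Correction = standard - reading
= 362.74 - 362.36
= 0.3800

0.3800


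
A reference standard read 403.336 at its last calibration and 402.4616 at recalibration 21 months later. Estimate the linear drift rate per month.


rate = (v2 - v1) / months
= (402.4616 - 403.336) / 21
= -0.8744 / 21
= -0.0416

-0.0416


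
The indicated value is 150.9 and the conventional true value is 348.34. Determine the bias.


Systematic error = measured - true
= 150.9 - 348.34
= -197.4400

-197.4400


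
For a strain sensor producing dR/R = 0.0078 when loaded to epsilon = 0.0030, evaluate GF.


GF = (dR/R) / epsilon
= 0.0078 / 0.0030
= 2.6000

2.6000


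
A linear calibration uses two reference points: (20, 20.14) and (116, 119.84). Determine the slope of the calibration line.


slope = (y2 - y1) / (x2 - x1)
= (119.84 - 20.14) / (116 - 20)
= 99.7000 / 96
= 1.0385

1.0385


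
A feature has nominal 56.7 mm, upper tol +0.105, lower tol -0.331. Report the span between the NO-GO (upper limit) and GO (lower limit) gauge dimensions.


GO = nominal - lower_tol (smallest hole = maximum material condition)
GO = 56.7 - 0.331 = 56.369
NO-GO = nominal + upper_tol (largest hole = least material condition)
NO-GO = 56.7 + 0.105 = 56.805
spread = NO-GO - GO = 56.805 - 56.369 = 0.4360

0.4360


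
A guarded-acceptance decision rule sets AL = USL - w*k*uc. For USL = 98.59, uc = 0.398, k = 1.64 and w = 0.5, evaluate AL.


U = k * uc = 1.64 * 0.398 = 0.65272
guard band g = w * U = 0.5 * 0.65272 = 0.32636
AL = USL - g = 98.59 - 0.32636
AL = 98.2636

98.2636


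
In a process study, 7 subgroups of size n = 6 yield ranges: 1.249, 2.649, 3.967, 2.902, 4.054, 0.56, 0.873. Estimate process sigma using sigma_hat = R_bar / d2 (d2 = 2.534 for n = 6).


R_bar = (1.249 + 2.649 + 3.967 + 2.902 + 4.054 + 0.56 + 0.873) / 7
R_bar = 16.254 / 7 = 2.322
sigma_hat = R_bar / d2 = 2.322 / 2.534 = 0.9163

0.9163


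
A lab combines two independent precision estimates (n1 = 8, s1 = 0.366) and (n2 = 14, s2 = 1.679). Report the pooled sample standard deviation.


s_p = sqrt(((n1-1)*s1^2 + (n2-1)*s2^2) / (n1+n2-2))
numerator = (8-1)*0.366^2 + (14-1)*1.679^2 = 0.937692 + 36.647533 = 37.585225
denominator = 8 + 14 - 2 = 20
s_p^2 = 37.585225 / 20 = 1.8792613
s_p = sqrt(1.8792613) = 1.3709

1.3709


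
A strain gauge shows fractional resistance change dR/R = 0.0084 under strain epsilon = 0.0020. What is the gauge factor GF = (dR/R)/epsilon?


GF = (dR/R) / epsilon
= 0.0084 / 0.0020
= 4.2000

4.2000


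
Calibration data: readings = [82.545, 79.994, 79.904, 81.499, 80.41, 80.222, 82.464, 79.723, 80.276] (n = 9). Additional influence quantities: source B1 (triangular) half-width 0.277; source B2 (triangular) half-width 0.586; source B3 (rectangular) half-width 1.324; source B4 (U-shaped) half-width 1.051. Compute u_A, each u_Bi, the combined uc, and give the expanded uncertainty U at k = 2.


mean = (82.545 + 79.994 + 79.904 + 81.499 + 80.41 + 80.222 + 82.464 + 79.723 + 80.276) / 9 = 80.78188889
s = sqrt(sum((x - mean)^2)/(n-1)) = 1.0995858
u_A = s / sqrt(n) = 1.0995858 / sqrt(9) = 0.3665286
u_B1 = 0.277 / sqrt(6) = 0.11308478
u_B2 = 0.586 / sqrt(6) = 0.2392335
u_B3 = 1.324 / sqrt(3) = 0.76441176
u_B4 = 1.051 / sqrt(2) = 0.74316923
uc = sqrt(0.3665286^2 + 0.11308478^2 + 0.2392335^2 + 0.76441176^2 + 0.74316923^2) = 1.1580112
U = k * uc = 2 * 1.1580112
U = 2.3160

2.3160


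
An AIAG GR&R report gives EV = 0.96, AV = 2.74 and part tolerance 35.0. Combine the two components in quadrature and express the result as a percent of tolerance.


GRR = sqrt(EV^2 + AV^2) = sqrt(0.96^2 + 2.74^2) = 2.9033085
%GRR = GRR / tol * 100 = 2.9033085 / 35.0 * 100
%GRR = 8.2952

8.2952


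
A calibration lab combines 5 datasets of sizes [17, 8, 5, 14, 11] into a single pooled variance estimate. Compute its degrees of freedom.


nu = sum_i (n_i - 1)
nu = ((17 - 1) + (8 - 1) + (5 - 1) + (14 - 1) + (11 - 1))
nu = 16 + 7 + 4 + 13 + 10
nu = 50

50


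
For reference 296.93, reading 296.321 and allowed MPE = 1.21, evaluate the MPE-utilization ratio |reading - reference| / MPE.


e = indication - reference = 296.321 - 296.93 = -0.6090
|e| = 0.6090
ratio = |e| / MPE = 0.6090 / 1.21
ratio = 0.5033

0.5033


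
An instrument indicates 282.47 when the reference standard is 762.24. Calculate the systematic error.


Systematic error = measured - true
= 282.47 - 762.24
= -479.7700

-479.7700


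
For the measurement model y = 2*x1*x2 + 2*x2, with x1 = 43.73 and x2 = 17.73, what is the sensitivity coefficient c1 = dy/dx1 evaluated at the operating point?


y = 2*x1*x2 + 2*x2
dy/dx1 = 2*x2
Evaluate at x2 = 17.73: c1 = 2 * 17.73
c1 = 35.4600

35.4600


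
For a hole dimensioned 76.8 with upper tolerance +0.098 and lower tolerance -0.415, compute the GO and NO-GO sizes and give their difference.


GO = nominal - lower_tol (smallest hole = maximum material condition)
GO = 76.8 - 0.415 = 76.385
NO-GO = nominal + upper_tol (largest hole = least material condition)
NO-GO = 76.8 + 0.098 = 76.898
spread = NO-GO - GO = 76.898 - 76.385 = 0.5130

0.5130


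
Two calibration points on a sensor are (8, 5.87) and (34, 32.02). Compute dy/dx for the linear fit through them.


slope = (y2 - y1) / (x2 - x1)
= (32.02 - 5.87) / (34 - 8)
= 26.1500 / 26
= 1.0058

1.0058


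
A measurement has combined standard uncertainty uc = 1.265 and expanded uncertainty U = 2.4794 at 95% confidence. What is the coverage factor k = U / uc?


k = U / uc
k = 2.4794 / 1.265
k = 1.96

1.96


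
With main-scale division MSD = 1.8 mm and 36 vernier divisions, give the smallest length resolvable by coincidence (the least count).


LC = MSD / n_div
= 1.8 / 36
= 0.0500

0.0500


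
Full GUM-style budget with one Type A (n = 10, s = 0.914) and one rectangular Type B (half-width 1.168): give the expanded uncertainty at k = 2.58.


u_A = s / sqrt(n) = 0.914 / sqrt(10) = 0.28903218
u_B = half_width / sqrt(3) = 1.168 / sqrt(3) = 0.67434511
uc = sqrt(u_A^2 + u_B^2) = sqrt(0.28903218^2 + 0.67434511^2) = 0.73367631
U = k * uc = 2.58 * 0.73367631
U = 1.8929

1.8929


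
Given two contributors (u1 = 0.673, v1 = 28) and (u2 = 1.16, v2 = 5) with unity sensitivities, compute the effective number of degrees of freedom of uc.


uc = sqrt(u1^2 + u2^2) = sqrt(0.673^2 + 1.16^2) = 1.3410925
v_eff = uc^4 / (u1^4/v1 + u2^4/v2)
= 1.3410925^4 / (0.673^4/28 + 1.16^4/5)
= 3.2347069 / 0.36945447
v_eff = 8.7554

8.7554


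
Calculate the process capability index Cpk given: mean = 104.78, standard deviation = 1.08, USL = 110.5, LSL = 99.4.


Cpu = (USL - mean) / (3*sigma) = (110.5 - 104.78) / (3*1.08) = 1.7654
Cpl = (mean - LSL) / (3*sigma) = (104.78 - 99.4) / (3*1.08) = 1.6605
Cpk = min(Cpu, Cpl) = 1.6605

1.6605
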